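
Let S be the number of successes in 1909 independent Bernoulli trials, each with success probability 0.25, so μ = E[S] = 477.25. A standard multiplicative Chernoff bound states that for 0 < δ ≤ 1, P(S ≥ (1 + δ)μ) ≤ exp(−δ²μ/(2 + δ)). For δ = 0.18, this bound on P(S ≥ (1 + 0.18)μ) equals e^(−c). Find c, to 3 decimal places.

7.093

c = δ²μ/(2 + δ) = 0.18²·477.25/(2 + 0.18) = 7.0931.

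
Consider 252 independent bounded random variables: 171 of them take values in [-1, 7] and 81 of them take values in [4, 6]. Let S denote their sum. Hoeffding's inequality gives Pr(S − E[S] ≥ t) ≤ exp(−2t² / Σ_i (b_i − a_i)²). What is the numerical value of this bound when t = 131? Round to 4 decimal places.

0.0476

Σ(b_i − a_i)² = 171·8² + 81·2² = 11268.
Exponent = 2·131² / 11268 = 3.04597.
Bound = exp(−3.04597) = 0.04755.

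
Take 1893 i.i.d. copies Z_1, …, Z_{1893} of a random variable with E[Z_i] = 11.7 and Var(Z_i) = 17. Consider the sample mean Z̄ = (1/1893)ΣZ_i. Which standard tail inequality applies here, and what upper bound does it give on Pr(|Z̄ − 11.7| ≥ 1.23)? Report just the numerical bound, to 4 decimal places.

0.0059

With mean and variance of each term known, Chebyshev's inequality bounds the deviation of the sum (or sample mean).
Var(Z̄) = Var(Z_i)/n = 17/1893 = 0.0089805.
Chebyshev: Pr(|Z̄ − 11.7| ≥ 1.23) ≤ Var(Z̄)/(1.23)² = 17/(1893·1.23²) = 0.0059.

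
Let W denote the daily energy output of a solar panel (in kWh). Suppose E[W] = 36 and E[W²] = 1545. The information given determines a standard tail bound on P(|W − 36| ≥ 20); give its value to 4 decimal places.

The first two moments determine the variance, so Chebyshev's inequality is the sharpest standard bound available.
Var(W) = E[W²] − (E[W])² = 1545 − 1296 = 249.
Chebyshev's inequality: P(|W − μ| ≥ t) ≤ Var(W)/t² = 249/400 = 0.6225.

0.6225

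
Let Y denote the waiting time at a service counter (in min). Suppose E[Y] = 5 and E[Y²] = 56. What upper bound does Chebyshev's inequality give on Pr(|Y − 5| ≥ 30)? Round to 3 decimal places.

Var(Y) = E[Y²] − (E[Y])² = 56 − 25 = 31.
Chebyshev's inequality: Pr(|Y − μ| ≥ t) ≤ Var(Y)/t² = 31/900 = 0.0344.

0.034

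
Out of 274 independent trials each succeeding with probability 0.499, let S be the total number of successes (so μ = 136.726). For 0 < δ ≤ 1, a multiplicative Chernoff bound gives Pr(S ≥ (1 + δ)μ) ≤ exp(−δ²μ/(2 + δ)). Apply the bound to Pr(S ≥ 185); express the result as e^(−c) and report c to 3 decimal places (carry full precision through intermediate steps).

Write 185 = (1 + δ)μ, so δ = 185/136.726 − 1 = 0.3530711…
Then the exponent is δ²μ/(2 + δ) = (185 − μ)² / (μ·(2 + δ)) = 7.243366.

7.243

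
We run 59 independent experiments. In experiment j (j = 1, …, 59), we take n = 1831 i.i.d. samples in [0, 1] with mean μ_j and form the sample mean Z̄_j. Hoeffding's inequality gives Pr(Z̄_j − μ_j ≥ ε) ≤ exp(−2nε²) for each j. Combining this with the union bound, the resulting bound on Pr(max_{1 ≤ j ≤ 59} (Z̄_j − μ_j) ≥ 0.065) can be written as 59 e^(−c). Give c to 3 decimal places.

Union bound over the 59 events: Pr(max_{1 ≤ j ≤ 59} (Z̄_j − μ_j) ≥ 0.065) ≤ 59·exp(−2nε²) = 59 exp(−2·1831·0.065²).
So c = 2·1831·0.065² = 15.4719.

15.472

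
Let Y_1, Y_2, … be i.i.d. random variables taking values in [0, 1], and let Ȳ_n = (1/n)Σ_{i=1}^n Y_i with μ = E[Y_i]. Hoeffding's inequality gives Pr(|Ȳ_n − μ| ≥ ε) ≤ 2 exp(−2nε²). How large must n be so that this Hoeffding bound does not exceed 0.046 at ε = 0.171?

65

Require 2·exp(−2nε²) ≤ 0.046, i.e. 2nε² ≥ ln(2/0.046) = 3.772261.
So n ≥ 3.772261 / (2·0.171²) = 64.503.
The smallest integer n is 65.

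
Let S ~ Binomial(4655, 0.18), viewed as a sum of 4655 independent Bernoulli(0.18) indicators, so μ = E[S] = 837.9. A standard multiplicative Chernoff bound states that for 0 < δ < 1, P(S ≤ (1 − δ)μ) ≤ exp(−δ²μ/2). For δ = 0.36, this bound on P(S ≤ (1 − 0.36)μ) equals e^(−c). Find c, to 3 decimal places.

c = δ²μ/2 = 0.36²·837.9/2 = 54.2959.

54.296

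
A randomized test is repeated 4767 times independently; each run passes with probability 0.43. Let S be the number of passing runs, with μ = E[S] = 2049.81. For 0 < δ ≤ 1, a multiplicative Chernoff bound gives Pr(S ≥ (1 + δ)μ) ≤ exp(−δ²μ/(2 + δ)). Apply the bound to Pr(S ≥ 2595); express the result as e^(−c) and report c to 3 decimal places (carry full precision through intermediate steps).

63.992

Write 2595 = (1 + δ)μ, so δ = 2595/2049.81 − 1 = 0.265971…
Then the exponent is δ²μ/(2 + δ) = (2595 − μ)² / (μ·(2 + δ)) = 63.992313.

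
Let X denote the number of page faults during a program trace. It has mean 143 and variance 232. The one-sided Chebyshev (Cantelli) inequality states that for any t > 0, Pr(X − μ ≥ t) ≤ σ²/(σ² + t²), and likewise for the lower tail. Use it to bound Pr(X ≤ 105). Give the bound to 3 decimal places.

Here σ² = 232 and t = 38, so σ² + t² = 1676.
Cantelli's bound: 232/1676 = 0.1384.

0.138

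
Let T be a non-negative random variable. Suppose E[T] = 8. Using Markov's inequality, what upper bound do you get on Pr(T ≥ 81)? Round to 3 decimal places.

0.099

Markov's inequality: for a non-negative random variable, Pr(T ≥ a) ≤ E[T]/a.
Here E[T] = 8 and a = 81, so the bound is 8/81 = 0.0988.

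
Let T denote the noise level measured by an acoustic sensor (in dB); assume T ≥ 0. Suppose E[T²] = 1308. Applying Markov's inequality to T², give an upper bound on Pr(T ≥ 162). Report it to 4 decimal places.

0.0498

Since T ≥ 0, the event {T ≥ 162} is the same as {T² ≥ 26244}.
Markov's inequality applied to T² gives Pr(T² ≥ 26244) ≤ E[T²]/26244 = 1308/26244 = 0.0498.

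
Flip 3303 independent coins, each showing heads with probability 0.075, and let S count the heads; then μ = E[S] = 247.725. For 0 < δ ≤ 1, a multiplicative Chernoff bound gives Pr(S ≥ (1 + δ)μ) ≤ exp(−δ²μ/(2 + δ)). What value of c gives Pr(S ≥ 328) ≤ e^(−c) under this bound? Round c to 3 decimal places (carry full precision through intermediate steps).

11.193

Write 328 = (1 + δ)μ, so δ = 328/247.725 − 1 = 0.3240488…
Then the exponent is δ²μ/(2 + δ) = (328 − μ)² / (μ·(2 + δ)) = 11.192975.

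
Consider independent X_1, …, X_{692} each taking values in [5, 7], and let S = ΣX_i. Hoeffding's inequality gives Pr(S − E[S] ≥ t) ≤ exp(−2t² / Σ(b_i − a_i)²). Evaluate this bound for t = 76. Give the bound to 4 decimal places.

0.0154

Σ(b_i − a_i)² = 692·(2)² = 2768.
Exponent = 2·76²/2768 = 4.1734.
Bound = exp(−4.1734) = 0.01540.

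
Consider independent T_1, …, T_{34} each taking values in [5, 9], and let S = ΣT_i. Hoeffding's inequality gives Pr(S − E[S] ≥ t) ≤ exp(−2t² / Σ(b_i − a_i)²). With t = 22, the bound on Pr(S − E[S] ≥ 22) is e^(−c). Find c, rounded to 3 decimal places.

Σ(b_i − a_i)² = 34·(4)² = 544.
c = 2t²/544 = 2·22²/544 = 1.7794.

1.779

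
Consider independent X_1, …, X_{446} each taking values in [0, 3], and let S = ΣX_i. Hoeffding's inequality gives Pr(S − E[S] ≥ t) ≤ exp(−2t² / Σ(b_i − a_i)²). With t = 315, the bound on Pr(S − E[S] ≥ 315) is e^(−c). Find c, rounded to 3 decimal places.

Σ(b_i − a_i)² = 446·(3)² = 4014.
c = 2t²/4014 = 2·315²/4014 = 49.4395.

49.439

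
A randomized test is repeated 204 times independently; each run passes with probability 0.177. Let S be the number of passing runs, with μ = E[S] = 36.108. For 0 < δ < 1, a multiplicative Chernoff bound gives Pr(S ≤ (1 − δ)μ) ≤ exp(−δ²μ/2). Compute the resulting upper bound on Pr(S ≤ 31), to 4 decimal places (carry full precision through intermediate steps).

Write 31 = (1 − δ)μ, so δ = 1 − 31/36.108 = 0.1414645…
Then the exponent is δ²μ/2 = (μ − 31)²/(2μ) = 0.361300.
Bound = exp(−0.361300) = 0.69677.

0.6968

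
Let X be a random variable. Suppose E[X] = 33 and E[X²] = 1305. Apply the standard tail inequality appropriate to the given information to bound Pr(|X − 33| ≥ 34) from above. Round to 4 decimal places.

0.1869

The first two moments determine the variance, so Chebyshev's inequality is the sharpest standard bound available.
Var(X) = E[X²] − (E[X])² = 1305 − 1089 = 216.
Chebyshev's inequality: Pr(|X − μ| ≥ t) ≤ Var(X)/t² = 216/1156 = 0.1869.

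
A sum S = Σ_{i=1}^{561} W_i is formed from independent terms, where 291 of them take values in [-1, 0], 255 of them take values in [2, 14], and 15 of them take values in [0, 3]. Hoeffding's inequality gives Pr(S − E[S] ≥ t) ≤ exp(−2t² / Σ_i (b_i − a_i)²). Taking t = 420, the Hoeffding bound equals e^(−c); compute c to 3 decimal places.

9.498

Σ(b_i − a_i)² = 291·1² + 255·12² + 15·3² = 37146.
c = 2t² / 37146 = 2·420² / 37146 = 9.4977.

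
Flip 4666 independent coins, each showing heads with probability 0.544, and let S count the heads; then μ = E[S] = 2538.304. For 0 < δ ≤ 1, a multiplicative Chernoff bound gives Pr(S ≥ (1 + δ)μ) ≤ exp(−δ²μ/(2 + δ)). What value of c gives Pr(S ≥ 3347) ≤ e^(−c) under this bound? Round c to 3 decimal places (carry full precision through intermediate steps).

111.122

Write 3347 = (1 + δ)μ, so δ = 3347/2538.304 − 1 = 0.318597…
Then the exponent is δ²μ/(2 + δ) = (3347 − μ)² / (μ·(2 + δ)) = 111.122420.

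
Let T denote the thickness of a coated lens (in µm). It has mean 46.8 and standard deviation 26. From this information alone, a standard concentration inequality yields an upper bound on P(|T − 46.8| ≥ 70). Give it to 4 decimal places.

0.1380

Mean and variance are known, so Chebyshev's inequality applies.
Chebyshev: P(|T − μ| ≥ t) ≤ Var(T)/t².
Var(T) = σ² = 26² = 676.
Bound = 676 / 4900 = 0.1380.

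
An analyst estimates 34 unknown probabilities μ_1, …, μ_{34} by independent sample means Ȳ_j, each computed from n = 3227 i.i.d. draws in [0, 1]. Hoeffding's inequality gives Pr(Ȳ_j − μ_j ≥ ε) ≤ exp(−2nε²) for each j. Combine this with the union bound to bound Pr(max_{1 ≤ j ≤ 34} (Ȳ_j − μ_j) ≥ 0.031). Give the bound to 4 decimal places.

0.0688

Per-experiment Hoeffding bound: exp(−2·3227·0.031²) = exp(−6.20229) = 0.0020248.
Union bound over 34 events: 34·0.0020248 = 0.06884.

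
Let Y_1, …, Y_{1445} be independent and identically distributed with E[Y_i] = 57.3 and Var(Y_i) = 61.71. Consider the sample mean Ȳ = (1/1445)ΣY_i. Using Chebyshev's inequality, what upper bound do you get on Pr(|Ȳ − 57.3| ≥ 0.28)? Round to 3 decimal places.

0.545

Var(Ȳ) = Var(Y_i)/n = 61.71/1445 = 0.042706.
Chebyshev: Pr(|Ȳ − 57.3| ≥ 0.28) ≤ Var(Ȳ)/(0.28)² = 61.71/(1445·0.28²) = 0.5447.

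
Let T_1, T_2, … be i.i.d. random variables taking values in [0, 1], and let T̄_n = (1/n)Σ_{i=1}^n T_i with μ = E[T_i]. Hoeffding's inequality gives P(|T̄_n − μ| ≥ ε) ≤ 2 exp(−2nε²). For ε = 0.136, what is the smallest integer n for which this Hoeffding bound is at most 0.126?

Require 2·exp(−2nε²) ≤ 0.126, i.e. 2nε² ≥ ln(2/0.126) = 2.764621.
So n ≥ 2.764621 / (2·0.136²) = 74.736.
The smallest integer n is 75.

75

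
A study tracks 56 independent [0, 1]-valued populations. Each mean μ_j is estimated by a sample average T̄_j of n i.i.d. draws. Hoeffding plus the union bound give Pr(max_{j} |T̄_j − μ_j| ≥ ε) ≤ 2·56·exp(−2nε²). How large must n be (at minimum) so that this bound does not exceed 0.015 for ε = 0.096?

Need 2·56·exp(−2nε²) ≤ 0.015, i.e. exp(−2nε²) ≤ 0.015/112.
So 2nε² ≥ ln(112/0.015) = 8.918204.
Hence n ≥ 8.918204/(2·0.096²) = 483.844.
The smallest integer n is 484.

484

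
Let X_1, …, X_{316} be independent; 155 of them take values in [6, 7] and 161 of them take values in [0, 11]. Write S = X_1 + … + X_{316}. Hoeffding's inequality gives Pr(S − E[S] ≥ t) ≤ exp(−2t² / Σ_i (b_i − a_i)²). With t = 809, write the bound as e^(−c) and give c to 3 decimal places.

Σ(b_i − a_i)² = 155·1² + 161·11² = 19636.
c = 2t² / 19636 = 2·809² / 19636 = 66.6613.

66.661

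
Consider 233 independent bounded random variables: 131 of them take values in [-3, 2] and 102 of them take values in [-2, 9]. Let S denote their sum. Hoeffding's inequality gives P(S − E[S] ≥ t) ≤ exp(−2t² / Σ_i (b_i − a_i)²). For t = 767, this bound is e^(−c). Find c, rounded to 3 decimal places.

Σ(b_i − a_i)² = 131·5² + 102·11² = 15617.
c = 2t² / 15617 = 2·767² / 15617 = 75.3396.

75.340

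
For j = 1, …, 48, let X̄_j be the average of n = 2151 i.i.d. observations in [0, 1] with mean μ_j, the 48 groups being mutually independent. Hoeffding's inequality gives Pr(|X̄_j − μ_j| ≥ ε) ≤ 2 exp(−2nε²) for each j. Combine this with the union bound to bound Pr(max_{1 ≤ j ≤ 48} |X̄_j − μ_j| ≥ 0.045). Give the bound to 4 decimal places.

0.0158

Per-experiment Hoeffding bound: 2·exp(−2·2151·0.045²) = 2·exp(−8.71155) = 0.00032935.
Union bound over 48 events: 48·0.00032935 = 0.01581.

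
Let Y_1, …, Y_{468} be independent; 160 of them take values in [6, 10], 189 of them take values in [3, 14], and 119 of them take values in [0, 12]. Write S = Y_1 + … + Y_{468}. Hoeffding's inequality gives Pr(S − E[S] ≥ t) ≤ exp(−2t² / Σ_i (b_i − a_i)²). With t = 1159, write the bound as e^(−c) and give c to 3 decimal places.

63.117

Σ(b_i − a_i)² = 160·4² + 189·11² + 119·12² = 42565.
c = 2t² / 42565 = 2·1159² / 42565 = 63.1167.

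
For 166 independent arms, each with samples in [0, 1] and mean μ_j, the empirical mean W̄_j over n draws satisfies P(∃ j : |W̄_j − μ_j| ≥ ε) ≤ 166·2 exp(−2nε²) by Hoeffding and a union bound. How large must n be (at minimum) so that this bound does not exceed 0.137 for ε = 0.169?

137

Need 2·166·exp(−2nε²) ≤ 0.137, i.e. exp(−2nε²) ≤ 0.137/332.
So 2nε² ≥ ln(332/0.137) = 7.792909.
Hence n ≥ 7.792909/(2·0.169²) = 136.426.
The smallest integer n is 137.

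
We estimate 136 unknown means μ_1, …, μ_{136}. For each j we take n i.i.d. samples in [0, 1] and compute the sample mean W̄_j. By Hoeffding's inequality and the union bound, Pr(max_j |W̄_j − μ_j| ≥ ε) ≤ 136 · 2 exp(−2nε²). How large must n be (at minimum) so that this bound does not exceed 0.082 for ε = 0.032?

3959

Need 2·136·exp(−2nε²) ≤ 0.082, i.e. exp(−2nε²) ≤ 0.082/272.
So 2nε² ≥ ln(272/0.082) = 8.106838.
Hence n ≥ 8.106838/(2·0.032²) = 3958.417.
The smallest integer n is 3959.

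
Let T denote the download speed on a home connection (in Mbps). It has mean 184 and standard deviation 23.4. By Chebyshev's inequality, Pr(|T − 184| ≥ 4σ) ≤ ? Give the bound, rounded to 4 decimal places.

0.0625

Chebyshev: Pr(|T − μ| ≥ t) ≤ Var(T)/t².
Var(T) = σ² = 23.4² = 547.56.
t = 4·23.4 = 93.6.
Bound = 547.56 / 8760.96 = 0.0625.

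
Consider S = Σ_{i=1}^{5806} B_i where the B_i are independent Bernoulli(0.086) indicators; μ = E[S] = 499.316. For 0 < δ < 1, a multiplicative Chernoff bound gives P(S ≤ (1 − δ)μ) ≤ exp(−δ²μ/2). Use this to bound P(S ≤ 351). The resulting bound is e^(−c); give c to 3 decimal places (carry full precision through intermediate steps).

22.028

Write 351 = (1 − δ)μ, so δ = 1 − 351/499.316 = 0.2970383…
Then the exponent is δ²μ/2 = (μ − 351)²/(2μ) = 22.027770.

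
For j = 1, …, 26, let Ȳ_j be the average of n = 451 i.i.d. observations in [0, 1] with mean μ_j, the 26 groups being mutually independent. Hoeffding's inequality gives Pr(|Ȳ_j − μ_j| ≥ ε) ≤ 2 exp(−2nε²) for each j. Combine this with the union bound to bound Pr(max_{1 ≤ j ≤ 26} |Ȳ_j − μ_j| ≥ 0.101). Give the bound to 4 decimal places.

Per-experiment Hoeffding bound: 2·exp(−2·451·0.101²) = 2·exp(−9.20130) = 0.00020182.
Union bound over 26 events: 26·0.00020182 = 0.00525.

0.0052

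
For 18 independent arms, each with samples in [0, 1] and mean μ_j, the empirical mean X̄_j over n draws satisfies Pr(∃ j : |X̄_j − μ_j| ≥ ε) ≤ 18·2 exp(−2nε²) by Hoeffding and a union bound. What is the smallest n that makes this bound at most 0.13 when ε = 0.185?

83

Need 2·18·exp(−2nε²) ≤ 0.13, i.e. exp(−2nε²) ≤ 0.13/36.
So 2nε² ≥ ln(36/0.13) = 5.623740.
Hence n ≥ 5.623740/(2·0.185²) = 82.158.
The smallest integer n is 83.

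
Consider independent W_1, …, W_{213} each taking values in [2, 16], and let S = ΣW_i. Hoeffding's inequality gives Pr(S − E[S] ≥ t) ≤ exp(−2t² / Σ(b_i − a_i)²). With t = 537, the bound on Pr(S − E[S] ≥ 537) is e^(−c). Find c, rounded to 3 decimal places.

13.815

Σ(b_i − a_i)² = 213·(14)² = 41748.
c = 2t²/41748 = 2·537²/41748 = 13.8147.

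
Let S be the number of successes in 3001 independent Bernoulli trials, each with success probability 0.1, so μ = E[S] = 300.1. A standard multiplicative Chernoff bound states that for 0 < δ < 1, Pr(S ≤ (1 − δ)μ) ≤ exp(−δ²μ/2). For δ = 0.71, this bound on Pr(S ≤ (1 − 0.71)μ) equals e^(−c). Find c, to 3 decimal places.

75.640

c = δ²μ/2 = 0.71²·300.1/2 = 75.6402.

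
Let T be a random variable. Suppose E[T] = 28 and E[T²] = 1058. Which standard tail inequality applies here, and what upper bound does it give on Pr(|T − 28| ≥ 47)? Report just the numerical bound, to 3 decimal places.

The first two moments determine the variance, so Chebyshev's inequality is the sharpest standard bound available.
Var(T) = E[T²] − (E[T])² = 1058 − 784 = 274.
Chebyshev's inequality: Pr(|T − μ| ≥ t) ≤ Var(T)/t² = 274/2209 = 0.1240.

0.124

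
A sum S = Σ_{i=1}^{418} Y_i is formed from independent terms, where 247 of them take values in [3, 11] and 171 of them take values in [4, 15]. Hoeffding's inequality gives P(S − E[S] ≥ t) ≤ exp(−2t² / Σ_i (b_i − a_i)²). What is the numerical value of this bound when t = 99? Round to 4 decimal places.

Σ(b_i − a_i)² = 247·8² + 171·11² = 36499.
Exponent = 2·99² / 36499 = 0.53706.
Bound = exp(−0.53706) = 0.58447.

0.5845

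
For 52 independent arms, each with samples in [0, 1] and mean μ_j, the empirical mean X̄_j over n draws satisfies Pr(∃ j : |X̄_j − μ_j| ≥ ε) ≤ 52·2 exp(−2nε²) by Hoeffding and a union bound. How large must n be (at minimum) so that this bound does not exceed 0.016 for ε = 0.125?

Need 2·52·exp(−2nε²) ≤ 0.016, i.e. exp(−2nε²) ≤ 0.016/104.
So 2nε² ≥ ln(104/0.016) = 8.779557.
Hence n ≥ 8.779557/(2·0.125²) = 280.946.
The smallest integer n is 281.

281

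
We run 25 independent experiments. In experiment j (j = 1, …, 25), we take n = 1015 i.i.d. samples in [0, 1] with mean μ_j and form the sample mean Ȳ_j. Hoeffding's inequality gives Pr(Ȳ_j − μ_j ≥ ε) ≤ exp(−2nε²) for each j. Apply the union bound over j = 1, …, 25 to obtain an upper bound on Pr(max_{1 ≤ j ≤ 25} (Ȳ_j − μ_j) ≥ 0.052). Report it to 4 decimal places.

0.1033

Per-experiment Hoeffding bound: exp(−2·1015·0.052²) = exp(−5.48912) = 0.0041315.
Union bound over 25 events: 25·0.0041315 = 0.10329.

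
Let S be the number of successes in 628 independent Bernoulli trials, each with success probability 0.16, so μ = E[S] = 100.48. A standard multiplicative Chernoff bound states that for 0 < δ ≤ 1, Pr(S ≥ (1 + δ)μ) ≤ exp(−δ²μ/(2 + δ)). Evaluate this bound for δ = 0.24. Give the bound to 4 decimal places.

0.0755

Exponent = δ²μ/(2 + δ) = 0.24²·100.48/2.24 = 2.5838.
Bound = exp(−2.5838) = 0.07549.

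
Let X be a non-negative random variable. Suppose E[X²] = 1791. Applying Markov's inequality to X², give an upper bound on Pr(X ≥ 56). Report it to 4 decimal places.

Since X ≥ 0, the event {X ≥ 56} is the same as {X² ≥ 3136}.
Markov's inequality applied to X² gives Pr(X² ≥ 3136) ≤ E[X²]/3136 = 1791/3136 = 0.5711.

0.5711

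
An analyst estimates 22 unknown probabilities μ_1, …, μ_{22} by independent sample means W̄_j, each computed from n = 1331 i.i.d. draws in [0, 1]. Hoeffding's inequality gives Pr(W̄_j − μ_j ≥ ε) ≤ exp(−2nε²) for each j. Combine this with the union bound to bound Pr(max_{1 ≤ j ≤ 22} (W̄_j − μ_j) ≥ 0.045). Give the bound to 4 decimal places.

Per-experiment Hoeffding bound: exp(−2·1331·0.045²) = exp(−5.39055) = 0.0045595.
Union bound over 22 events: 22·0.0045595 = 0.10031.

0.1003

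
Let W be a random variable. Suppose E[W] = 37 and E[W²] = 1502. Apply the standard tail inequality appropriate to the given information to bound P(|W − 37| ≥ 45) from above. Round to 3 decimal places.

0.066

The first two moments determine the variance, so Chebyshev's inequality is the sharpest standard bound available.
Var(W) = E[W²] − (E[W])² = 1502 − 1369 = 133.
Chebyshev's inequality: P(|W − μ| ≥ t) ≤ Var(W)/t² = 133/2025 = 0.0657.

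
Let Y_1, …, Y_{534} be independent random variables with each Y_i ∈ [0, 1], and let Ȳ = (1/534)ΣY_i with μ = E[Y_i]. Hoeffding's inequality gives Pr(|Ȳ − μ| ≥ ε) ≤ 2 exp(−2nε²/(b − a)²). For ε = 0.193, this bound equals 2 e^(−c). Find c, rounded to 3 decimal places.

39.782

c = 2nε²/(b − a)² = 2·534·0.193² / 1² = 39.7819.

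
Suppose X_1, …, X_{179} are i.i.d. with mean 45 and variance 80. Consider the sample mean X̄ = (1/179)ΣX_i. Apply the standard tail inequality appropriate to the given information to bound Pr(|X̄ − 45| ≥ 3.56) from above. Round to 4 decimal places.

0.0353

With mean and variance of each term known, Chebyshev's inequality bounds the deviation of the sum (or sample mean).
Var(X̄) = Var(X_i)/n = 80/179 = 0.44693.
Chebyshev: Pr(|X̄ − 45| ≥ 3.56) ≤ Var(X̄)/(3.56)² = 80/(179·3.56²) = 0.0353.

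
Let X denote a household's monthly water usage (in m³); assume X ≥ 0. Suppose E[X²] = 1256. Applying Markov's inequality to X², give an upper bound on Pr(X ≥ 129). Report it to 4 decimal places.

Since X ≥ 0, the event {X ≥ 129} is the same as {X² ≥ 16641}.
Markov's inequality applied to X² gives Pr(X² ≥ 16641) ≤ E[X²]/16641 = 1256/16641 = 0.0755.

0.0755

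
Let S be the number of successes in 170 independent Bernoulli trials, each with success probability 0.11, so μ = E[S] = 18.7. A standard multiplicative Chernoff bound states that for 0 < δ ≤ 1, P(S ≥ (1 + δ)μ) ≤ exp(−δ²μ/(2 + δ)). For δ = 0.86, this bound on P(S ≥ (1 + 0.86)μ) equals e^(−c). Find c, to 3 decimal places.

4.836

c = δ²μ/(2 + δ) = 0.86²·18.7/(2 + 0.86) = 4.8358.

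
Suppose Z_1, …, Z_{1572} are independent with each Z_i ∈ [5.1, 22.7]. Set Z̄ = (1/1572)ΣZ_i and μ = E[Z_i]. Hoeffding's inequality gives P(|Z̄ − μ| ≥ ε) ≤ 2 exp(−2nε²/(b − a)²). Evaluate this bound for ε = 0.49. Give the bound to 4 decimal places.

Exponent: 2nε²/(b − a)² = 2·1572·0.49² / 17.6² = 2.43697.
Bound = 2·exp(−2.43697) = 0.17485.

0.1749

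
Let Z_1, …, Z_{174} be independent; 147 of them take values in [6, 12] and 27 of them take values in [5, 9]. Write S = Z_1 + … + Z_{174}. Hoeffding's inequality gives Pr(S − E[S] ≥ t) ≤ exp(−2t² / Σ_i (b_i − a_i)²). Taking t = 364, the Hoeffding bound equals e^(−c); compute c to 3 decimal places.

Σ(b_i − a_i)² = 147·6² + 27·4² = 5724.
c = 2t² / 5724 = 2·364² / 5724 = 46.2949.

46.295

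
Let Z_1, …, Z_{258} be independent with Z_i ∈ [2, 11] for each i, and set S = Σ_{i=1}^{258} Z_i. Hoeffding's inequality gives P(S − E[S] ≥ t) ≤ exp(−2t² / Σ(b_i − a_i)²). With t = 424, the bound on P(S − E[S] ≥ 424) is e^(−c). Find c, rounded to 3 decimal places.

Σ(b_i − a_i)² = 258·(9)² = 20898.
c = 2t²/20898 = 2·424²/20898 = 17.2051.

17.205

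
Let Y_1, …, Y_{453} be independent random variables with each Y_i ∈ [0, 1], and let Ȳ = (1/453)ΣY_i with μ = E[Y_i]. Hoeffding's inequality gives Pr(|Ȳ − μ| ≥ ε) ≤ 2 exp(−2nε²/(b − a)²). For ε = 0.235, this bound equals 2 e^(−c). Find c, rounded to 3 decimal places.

c = 2nε²/(b − a)² = 2·453·0.235² / 1² = 50.0339.

50.034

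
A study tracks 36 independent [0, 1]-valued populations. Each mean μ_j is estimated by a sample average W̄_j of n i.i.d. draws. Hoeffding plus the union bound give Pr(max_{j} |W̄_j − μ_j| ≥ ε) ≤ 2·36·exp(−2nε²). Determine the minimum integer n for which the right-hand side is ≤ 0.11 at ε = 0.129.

195

Need 2·36·exp(−2nε²) ≤ 0.11, i.e. exp(−2nε²) ≤ 0.11/72.
So 2nε² ≥ ln(72/0.11) = 6.483941.
Hence n ≥ 6.483941/(2·0.129²) = 194.818.
The smallest integer n is 195.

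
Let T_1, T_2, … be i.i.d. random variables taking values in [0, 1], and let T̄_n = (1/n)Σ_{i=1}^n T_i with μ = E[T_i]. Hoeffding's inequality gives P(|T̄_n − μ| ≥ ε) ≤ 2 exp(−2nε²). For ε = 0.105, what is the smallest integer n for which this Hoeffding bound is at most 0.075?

Require 2·exp(−2nε²) ≤ 0.075, i.e. 2nε² ≥ ln(2/0.075) = 3.283414.
So n ≥ 3.283414 / (2·0.105²) = 148.908.
The smallest integer n is 149.

149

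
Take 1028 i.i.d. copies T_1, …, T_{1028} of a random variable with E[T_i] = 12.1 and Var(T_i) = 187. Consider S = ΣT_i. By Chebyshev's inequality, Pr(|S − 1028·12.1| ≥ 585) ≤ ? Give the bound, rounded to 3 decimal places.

0.562

Var(S) = n·Var(T_i) = 1028·187 = 192236.
Chebyshev: Pr(|S − 1028·12.1| ≥ 585) ≤ Var(S)/585² = 192236/342225 = 0.5617.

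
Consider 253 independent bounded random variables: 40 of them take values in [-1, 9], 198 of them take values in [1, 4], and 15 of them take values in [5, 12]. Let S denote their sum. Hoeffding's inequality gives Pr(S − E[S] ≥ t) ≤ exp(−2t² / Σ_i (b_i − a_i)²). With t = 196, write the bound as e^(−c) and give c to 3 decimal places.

Σ(b_i − a_i)² = 40·10² + 198·3² + 15·7² = 6517.
c = 2t² / 6517 = 2·196² / 6517 = 11.7895.

11.789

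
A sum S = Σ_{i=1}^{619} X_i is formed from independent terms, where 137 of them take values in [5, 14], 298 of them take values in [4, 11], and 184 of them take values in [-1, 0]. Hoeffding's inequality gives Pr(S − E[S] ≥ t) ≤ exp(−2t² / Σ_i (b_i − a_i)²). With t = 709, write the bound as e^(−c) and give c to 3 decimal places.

Σ(b_i − a_i)² = 137·9² + 298·7² + 184·1² = 25883.
c = 2t² / 25883 = 2·709² / 25883 = 38.8426.

38.843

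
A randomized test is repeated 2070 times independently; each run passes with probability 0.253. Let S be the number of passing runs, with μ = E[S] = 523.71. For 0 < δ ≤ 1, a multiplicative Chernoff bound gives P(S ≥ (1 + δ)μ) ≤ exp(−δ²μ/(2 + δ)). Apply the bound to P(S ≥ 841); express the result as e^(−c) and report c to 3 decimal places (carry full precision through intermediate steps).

Write 841 = (1 + δ)μ, so δ = 841/523.71 − 1 = 0.6058506…
Then the exponent is δ²μ/(2 + δ) = (841 − μ)² / (μ·(2 + δ)) = 73.768745.

73.769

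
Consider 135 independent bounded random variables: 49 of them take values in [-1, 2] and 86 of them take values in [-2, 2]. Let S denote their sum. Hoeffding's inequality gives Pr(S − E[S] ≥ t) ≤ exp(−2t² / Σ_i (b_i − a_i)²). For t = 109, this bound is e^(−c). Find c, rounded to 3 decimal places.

13.078

Σ(b_i − a_i)² = 49·3² + 86·4² = 1817.
c = 2t² / 1817 = 2·109² / 1817 = 13.0776.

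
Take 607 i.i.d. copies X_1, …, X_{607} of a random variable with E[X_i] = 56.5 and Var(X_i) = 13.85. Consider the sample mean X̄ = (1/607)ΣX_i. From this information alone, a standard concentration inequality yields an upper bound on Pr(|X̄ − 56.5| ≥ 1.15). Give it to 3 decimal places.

With mean and variance of each term known, Chebyshev's inequality bounds the deviation of the sum (or sample mean).
Var(X̄) = Var(X_i)/n = 13.85/607 = 0.022817.
Chebyshev: Pr(|X̄ − 56.5| ≥ 1.15) ≤ Var(X̄)/(1.15)² = 13.85/(607·1.15²) = 0.0173.

0.017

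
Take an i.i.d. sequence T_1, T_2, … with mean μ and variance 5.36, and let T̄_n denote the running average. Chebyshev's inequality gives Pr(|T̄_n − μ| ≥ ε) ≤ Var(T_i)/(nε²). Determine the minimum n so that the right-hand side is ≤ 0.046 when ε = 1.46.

Require 5.36/(n·1.46²) ≤ 0.046, i.e. n ≥ 5.36/(0.046·1.46²) = 54.664.
The smallest integer n is 55.

55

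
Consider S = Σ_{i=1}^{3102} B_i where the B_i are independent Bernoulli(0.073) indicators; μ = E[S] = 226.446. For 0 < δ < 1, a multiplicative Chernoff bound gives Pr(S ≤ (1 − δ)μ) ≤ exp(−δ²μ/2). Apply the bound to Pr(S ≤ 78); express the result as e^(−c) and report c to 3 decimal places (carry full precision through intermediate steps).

48.657

Write 78 = (1 − δ)μ, so δ = 1 − 78/226.446 = 0.655547…
Then the exponent is δ²μ/2 = (μ − 78)²/(2μ) = 48.656666.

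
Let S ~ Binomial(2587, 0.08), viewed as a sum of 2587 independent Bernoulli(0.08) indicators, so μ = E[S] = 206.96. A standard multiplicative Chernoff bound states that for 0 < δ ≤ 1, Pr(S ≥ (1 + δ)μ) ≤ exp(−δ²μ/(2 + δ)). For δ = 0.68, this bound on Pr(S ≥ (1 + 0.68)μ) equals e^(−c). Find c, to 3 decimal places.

35.708

c = δ²μ/(2 + δ) = 0.68²·206.96/(2 + 0.68) = 35.7083.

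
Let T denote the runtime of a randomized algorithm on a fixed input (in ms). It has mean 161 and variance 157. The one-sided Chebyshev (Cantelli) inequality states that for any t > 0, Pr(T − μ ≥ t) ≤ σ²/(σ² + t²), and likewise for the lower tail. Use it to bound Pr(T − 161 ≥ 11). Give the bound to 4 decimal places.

0.5647

Here σ² = 157 and t = 11, so σ² + t² = 278.
Cantelli's bound: 157/278 = 0.5647.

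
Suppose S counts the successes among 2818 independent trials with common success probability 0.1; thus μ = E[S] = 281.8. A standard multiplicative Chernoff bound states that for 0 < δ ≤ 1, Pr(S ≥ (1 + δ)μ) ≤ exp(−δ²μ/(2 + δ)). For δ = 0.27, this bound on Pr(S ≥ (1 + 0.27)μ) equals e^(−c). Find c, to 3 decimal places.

c = δ²μ/(2 + δ) = 0.27²·281.8/(2 + 0.27) = 9.0499.

9.050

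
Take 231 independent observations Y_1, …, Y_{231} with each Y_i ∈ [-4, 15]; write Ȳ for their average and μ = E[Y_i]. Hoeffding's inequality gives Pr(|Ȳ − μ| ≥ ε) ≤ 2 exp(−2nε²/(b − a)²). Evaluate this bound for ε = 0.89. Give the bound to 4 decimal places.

Exponent: 2nε²/(b − a)² = 2·231·0.89² / 19² = 1.01371.
Bound = 2·exp(−1.01371) = 0.72574.

0.7257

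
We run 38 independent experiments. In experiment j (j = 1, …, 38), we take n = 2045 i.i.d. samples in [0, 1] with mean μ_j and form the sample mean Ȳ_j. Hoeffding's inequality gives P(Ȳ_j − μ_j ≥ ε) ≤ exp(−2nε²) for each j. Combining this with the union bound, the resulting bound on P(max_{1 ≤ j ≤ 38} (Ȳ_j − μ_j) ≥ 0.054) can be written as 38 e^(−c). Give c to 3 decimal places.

11.926

Union bound over the 38 events: P(max_{1 ≤ j ≤ 38} (Ȳ_j − μ_j) ≥ 0.054) ≤ 38·exp(−2nε²) = 38 exp(−2·2045·0.054²).
So c = 2·2045·0.054² = 11.9264.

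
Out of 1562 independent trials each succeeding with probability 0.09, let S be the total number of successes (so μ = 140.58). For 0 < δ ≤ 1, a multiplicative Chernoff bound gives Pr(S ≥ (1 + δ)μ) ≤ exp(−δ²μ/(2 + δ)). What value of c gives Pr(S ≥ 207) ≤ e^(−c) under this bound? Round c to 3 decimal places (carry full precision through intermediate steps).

Write 207 = (1 + δ)μ, so δ = 207/140.58 − 1 = 0.4724712…
Then the exponent is δ²μ/(2 + δ) = (207 − μ)² / (μ·(2 + δ)) = 12.692377.

12.692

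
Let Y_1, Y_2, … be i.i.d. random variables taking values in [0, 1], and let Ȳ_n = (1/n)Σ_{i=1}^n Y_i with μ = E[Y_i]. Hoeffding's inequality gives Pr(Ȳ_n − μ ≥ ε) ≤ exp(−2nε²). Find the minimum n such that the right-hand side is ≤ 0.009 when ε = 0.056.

752

Require exp(−2nε²) ≤ 0.009, i.e. 2nε² ≥ ln(1/0.009) = 4.710531.
So n ≥ 4.710531 / (2·0.056²) = 751.041.
The smallest integer n is 752.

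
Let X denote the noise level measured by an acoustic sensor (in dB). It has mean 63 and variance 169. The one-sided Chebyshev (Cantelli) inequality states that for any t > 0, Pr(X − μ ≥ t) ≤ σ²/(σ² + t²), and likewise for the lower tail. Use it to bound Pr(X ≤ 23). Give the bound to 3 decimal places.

0.096

Here σ² = 169 and t = 40, so σ² + t² = 1769.
Cantelli's bound: 169/1769 = 0.0955.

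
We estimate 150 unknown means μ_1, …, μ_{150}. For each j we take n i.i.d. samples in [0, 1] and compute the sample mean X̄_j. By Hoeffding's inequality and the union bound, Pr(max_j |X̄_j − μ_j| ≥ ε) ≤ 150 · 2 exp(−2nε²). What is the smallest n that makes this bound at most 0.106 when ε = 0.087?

526

Need 2·150·exp(−2nε²) ≤ 0.106, i.e. exp(−2nε²) ≤ 0.106/300.
So 2nε² ≥ ln(300/0.106) = 7.948099.
Hence n ≥ 7.948099/(2·0.087²) = 525.043.
The smallest integer n is 526.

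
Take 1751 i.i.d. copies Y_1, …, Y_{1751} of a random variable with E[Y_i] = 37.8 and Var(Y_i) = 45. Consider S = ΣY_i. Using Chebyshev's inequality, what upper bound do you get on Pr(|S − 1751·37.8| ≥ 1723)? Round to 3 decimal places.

Var(S) = n·Var(Y_i) = 1751·45 = 78795.
Chebyshev: Pr(|S − 1751·37.8| ≥ 1723) ≤ Var(S)/1723² = 78795/2968729 = 0.0265.

0.027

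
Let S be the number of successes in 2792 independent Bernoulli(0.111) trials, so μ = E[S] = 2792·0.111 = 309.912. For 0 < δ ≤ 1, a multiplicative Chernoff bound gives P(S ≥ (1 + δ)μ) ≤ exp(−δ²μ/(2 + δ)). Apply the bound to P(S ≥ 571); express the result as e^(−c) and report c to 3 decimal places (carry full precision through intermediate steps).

Write 571 = (1 + δ)μ, so δ = 571/309.912 − 1 = 0.8424585…
Then the exponent is δ²μ/(2 + δ) = (571 − μ)² / (μ·(2 + δ)) = 77.382240.

77.382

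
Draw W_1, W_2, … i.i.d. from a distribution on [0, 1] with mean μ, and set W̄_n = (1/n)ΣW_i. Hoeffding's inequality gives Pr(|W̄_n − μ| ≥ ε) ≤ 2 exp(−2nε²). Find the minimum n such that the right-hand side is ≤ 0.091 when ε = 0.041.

920

Require 2·exp(−2nε²) ≤ 0.091, i.e. 2nε² ≥ ln(2/0.091) = 3.090043.
So n ≥ 3.090043 / (2·0.041²) = 919.109.
The smallest integer n is 920.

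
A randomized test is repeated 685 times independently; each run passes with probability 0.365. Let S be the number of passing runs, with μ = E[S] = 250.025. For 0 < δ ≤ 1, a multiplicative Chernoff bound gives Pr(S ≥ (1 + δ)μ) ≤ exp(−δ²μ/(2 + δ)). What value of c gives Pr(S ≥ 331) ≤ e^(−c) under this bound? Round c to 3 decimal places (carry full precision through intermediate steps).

11.285

Write 331 = (1 + δ)μ, so δ = 331/250.025 − 1 = 0.3238676…
Then the exponent is δ²μ/(2 + δ) = (331 − μ)² / (μ·(2 + δ)) = 11.285144.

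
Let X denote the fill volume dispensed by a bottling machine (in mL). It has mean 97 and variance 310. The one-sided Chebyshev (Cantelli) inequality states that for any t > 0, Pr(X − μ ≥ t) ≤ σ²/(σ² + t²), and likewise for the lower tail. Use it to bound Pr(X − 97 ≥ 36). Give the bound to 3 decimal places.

0.193

Here σ² = 310 and t = 36, so σ² + t² = 1606.
Cantelli's bound: 310/1606 = 0.1930.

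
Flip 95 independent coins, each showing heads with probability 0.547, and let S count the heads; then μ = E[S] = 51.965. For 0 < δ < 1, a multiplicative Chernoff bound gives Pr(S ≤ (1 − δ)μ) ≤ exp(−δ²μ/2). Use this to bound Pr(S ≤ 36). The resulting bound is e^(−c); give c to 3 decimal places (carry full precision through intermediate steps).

2.452

Write 36 = (1 − δ)μ, so δ = 1 − 36/51.965 = 0.307226…
Then the exponent is δ²μ/2 = (μ − 36)²/(2μ) = 2.452432.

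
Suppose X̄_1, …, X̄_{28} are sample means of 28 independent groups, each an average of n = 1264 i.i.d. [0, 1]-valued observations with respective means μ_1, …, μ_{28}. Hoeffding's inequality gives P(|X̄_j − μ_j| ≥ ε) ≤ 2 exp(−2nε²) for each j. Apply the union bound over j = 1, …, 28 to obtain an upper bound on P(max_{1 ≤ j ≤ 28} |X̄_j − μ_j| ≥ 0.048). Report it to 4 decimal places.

0.1654

Per-experiment Hoeffding bound: 2·exp(−2·1264·0.048²) = 2·exp(−5.82451) = 0.0059085.
Union bound over 28 events: 28·0.0059085 = 0.16544.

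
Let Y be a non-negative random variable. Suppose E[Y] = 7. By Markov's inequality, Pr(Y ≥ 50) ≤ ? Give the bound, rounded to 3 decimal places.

0.140

Markov's inequality: for a non-negative random variable, Pr(Y ≥ a) ≤ E[Y]/a.
Here E[Y] = 7 and a = 50, so the bound is 7/50 = 0.1400.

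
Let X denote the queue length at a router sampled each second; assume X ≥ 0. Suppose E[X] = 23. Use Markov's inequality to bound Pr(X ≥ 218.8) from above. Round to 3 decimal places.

Markov's inequality: for a non-negative random variable, Pr(X ≥ a) ≤ E[X]/a.
Here E[X] = 23 and a = 218.8, so the bound is 23/218.8 = 0.1051.

0.105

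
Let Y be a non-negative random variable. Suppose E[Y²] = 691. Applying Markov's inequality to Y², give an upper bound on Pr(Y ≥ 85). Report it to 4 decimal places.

0.0956

Since Y ≥ 0, the event {Y ≥ 85} is the same as {Y² ≥ 7225}.
Markov's inequality applied to Y² gives Pr(Y² ≥ 7225) ≤ E[Y²]/7225 = 691/7225 = 0.0956.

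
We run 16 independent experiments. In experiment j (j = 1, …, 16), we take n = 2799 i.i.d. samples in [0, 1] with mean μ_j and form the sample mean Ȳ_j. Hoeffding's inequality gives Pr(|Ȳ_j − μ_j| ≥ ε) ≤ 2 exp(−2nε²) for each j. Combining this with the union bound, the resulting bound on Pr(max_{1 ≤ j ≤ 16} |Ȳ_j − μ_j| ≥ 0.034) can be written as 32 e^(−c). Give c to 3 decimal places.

Union bound over the 16 events: Pr(max_{1 ≤ j ≤ 16} |Ȳ_j − μ_j| ≥ 0.034) ≤ 16·2·exp(−2nε²) = 32 exp(−2·2799·0.034²).
So c = 2·2799·0.034² = 6.4713.

6.471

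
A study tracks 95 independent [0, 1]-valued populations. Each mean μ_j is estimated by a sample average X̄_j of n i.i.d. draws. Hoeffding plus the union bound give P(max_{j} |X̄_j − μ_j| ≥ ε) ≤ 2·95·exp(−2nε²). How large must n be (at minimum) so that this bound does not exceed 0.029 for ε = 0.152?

Need 2·95·exp(−2nε²) ≤ 0.029, i.e. exp(−2nε²) ≤ 0.029/190.
So 2nε² ≥ ln(190/0.029) = 8.787484.
Hence n ≥ 8.787484/(2·0.152²) = 190.172.
The smallest integer n is 191.

191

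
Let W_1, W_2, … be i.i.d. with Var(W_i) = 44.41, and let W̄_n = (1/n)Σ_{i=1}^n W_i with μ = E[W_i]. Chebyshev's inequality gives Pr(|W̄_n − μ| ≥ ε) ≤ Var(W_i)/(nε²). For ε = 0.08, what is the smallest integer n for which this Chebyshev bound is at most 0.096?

Require 44.41/(n·0.08²) ≤ 0.096, i.e. n ≥ 44.41/(0.096·0.08²) = 72281.901.
The smallest integer n is 72282.

72282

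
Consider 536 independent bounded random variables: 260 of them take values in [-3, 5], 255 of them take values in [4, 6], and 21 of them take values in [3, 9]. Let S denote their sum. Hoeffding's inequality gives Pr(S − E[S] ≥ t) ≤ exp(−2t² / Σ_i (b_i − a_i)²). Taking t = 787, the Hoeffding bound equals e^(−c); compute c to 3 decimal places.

Σ(b_i − a_i)² = 260·8² + 255·2² + 21·6² = 18416.
c = 2t² / 18416 = 2·787² / 18416 = 67.2642.

67.264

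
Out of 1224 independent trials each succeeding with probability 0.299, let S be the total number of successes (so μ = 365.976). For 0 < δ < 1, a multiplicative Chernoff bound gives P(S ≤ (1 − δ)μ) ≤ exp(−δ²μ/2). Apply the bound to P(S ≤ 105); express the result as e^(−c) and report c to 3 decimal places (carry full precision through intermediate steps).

Write 105 = (1 − δ)μ, so δ = 1 − 105/365.976 = 0.7130959…
Then the exponent is δ²μ/2 = (μ − 105)²/(2μ) = 93.050463.

93.050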